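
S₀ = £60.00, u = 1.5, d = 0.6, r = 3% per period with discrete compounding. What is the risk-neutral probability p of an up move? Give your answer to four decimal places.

Risk-neutral probability p = (1 + 0.03 − 0.6)/(1.5 − 0.6) = 0.4300/0.9000 = 0.4778

p = 0.4778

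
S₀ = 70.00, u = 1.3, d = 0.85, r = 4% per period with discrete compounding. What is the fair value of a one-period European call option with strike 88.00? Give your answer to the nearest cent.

Risk-neutral probability p = (1 + 0.04 − 0.85)/(1.3 − 0.85) = 0.1900/0.4500 = 0.4222
Terminal stock prices: S_u = 91, S_d = 59.5
Terminal payoffs (S − K): max(3, 0) = 3, max(-28.5, 0) = 0
Node 0 (S = 70): V_0 = 1/1.04·[0.4222·3.0000 + 0.5778·0.0000] = 1.2179

1.22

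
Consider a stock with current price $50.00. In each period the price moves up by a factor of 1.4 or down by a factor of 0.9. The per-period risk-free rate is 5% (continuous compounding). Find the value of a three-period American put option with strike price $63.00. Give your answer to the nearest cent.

Risk-neutral probability p = (e^0.05 − 0.9)/(1.4 − 0.9) = 0.1513/0.5000 = 0.3025
Terminal stock prices: S_uuu = 137.2, S_uud = 88.2, S_udd = 56.7, S_ddd = 36.45
Terminal payoffs (K − S): max(-74.2, 0) = 0, max(-25.2, 0) = 0, max(6.3, 0) = 6.3, max(26.55, 0) = 26.55
Node uu (S = 98): continuation = e^(−0.05)·[0.3025·0.0000 + 0.6975·0.0000] = 0.0000; exercise value = 0.0000 ≤ continuation, so V_uu = 0.0000
Node ud (S = 63): continuation = e^(−0.05)·[0.3025·0.0000 + 0.6975·6.3000] = 4.1797; exercise value = 0.0000 ≤ continuation, so V_ud = 4.1797
Node dd (S = 40.5): continuation = e^(−0.05)·[0.3025·6.3000 + 0.6975·26.5500] = 19.4275; exercise value = 22.5000 > continuation, so V_dd = 22.5000 (exercise)
Node u (S = 70): continuation = e^(−0.05)·[0.3025·0.0000 + 0.6975·4.1797] = 2.7730; exercise value = 0.0000 ≤ continuation, so V_u = 2.7730
Node d (S = 45): continuation = e^(−0.05)·[0.3025·4.1797 + 0.6975·22.5000] = 16.1303; exercise value = 18.0000 > continuation, so V_d = 18.0000 (exercise)
Node 0 (S = 50): continuation = e^(−0.05)·[0.3025·2.7730 + 0.6975·18.0000] = 12.7400; exercise value = 13.0000 > continuation, so V_0 = 13.0000 (exercise)

$13.00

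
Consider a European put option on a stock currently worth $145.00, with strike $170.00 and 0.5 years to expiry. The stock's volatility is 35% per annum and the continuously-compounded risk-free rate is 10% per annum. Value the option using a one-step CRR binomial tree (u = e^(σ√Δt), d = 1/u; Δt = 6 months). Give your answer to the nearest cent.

CRR parameters: u = e^(σ√Δt) = e^(0.35·√0.5) = 1.2808, d = 1/u = 0.7808
Per-period rate: rΔt = 0.1·0.5 = 0.05, so R = e^0.05 = 1.0513
Risk-neutral probability p = (e^0.05 − 0.7808)/(1.2808 − 0.7808) = 0.2705/0.5000 = 0.5410
Terminal stock prices: S_u = 185.7, S_d = 113.2
Terminal payoffs (K − S): max(-15.72, 0) = 0, max(56.79, 0) = 56.79
Node 0 (S = 145): V_0 = e^(−0.05)·[0.5410·0.0000 + 0.4590·56.7898] = 24.7966

$24.80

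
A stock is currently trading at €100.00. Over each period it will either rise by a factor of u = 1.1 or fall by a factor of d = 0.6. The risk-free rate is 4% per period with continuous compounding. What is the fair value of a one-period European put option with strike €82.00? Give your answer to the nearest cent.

€2.50

Risk-neutral probability p = (e^0.04 − 0.6)/(1.1 − 0.6) = 0.4408/0.5000 = 0.8816
Terminal stock prices: S_u = 110, S_d = 60
Terminal payoffs (K − S): max(-28, 0) = 0, max(22, 0) = 22
Node 0 (S = 100): V_0 = e^(−0.04)·[0.8816·0.0000 + 0.1184·22.0000] = 2.5022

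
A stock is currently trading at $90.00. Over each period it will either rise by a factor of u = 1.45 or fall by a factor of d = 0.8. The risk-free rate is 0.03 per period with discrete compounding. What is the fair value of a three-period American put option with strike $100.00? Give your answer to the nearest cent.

Risk-neutral probability p = (1 + 0.03 − 0.8)/(1.45 − 0.8) = 0.2300/0.6500 = 0.3538
Terminal stock prices: S_uuu = 274.4, S_uud = 151.4, S_udd = 83.52, S_ddd = 46.08
Terminal payoffs (K − S): max(-174.4, 0) = 0, max(-51.38, 0) = 0, max(16.48, 0) = 16.48, max(53.92, 0) = 53.92
Node uu (S = 189.2): continuation = 1/1.03·[0.3538·0.0000 + 0.6462·0.0000] = 0.0000; exercise value = 0.0000 ≤ continuation, so V_uu = 0.0000
Node ud (S = 104.4): continuation = 1/1.03·[0.3538·0.0000 + 0.6462·16.4800] = 10.3385; exercise value = 0.0000 ≤ continuation, so V_ud = 10.3385
Node dd (S = 57.6): continuation = 1/1.03·[0.3538·16.4800 + 0.6462·53.9200] = 39.4874; exercise value = 42.4000 > continuation, so V_dd = 42.4000 (exercise)
Node u (S = 130.5): continuation = 1/1.03·[0.3538·0.0000 + 0.6462·10.3385] = 6.4857; exercise value = 0.0000 ≤ continuation, so V_u = 6.4857
Node d (S = 72): continuation = 1/1.03·[0.3538·10.3385 + 0.6462·42.4000] = 30.1506; exercise value = 28.0000 ≤ continuation, so V_d = 30.1506
Node 0 (S = 90): continuation = 1/1.03·[0.3538·6.4857 + 0.6462·30.1506] = 21.1426; exercise value = 10.0000 ≤ continuation, so V_0 = 21.1426

$21.14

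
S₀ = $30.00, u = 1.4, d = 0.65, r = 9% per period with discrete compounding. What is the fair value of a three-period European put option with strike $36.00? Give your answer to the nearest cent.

$5.75

Risk-neutral probability p = (1 + 0.09 − 0.65)/(1.4 − 0.65) = 0.4400/0.7500 = 0.5867
Terminal stock prices: S_uuu = 82.32, S_uud = 38.22, S_udd = 17.75, S_ddd = 8.239
Terminal payoffs (K − S): max(-46.32, 0) = 0, max(-2.22, 0) = 0, max(18.25, 0) = 18.25, max(27.76, 0) = 27.76
Node uu (S = 58.8): V_uu = 1/1.09·[0.5867·0.0000 + 0.4133·0.0000] = 0.0000
Node ud (S = 27.3): V_ud = 1/1.09·[0.5867·0.0000 + 0.4133·18.2550] = 6.9224
Node dd (S = 12.68): V_dd = 1/1.09·[0.5867·18.2550 + 0.4133·27.7613] = 20.3525
Node u (S = 42): V_u = 1/1.09·[0.5867·0.0000 + 0.4133·6.9224] = 2.6250
Node d (S = 19.5): V_d = 1/1.09·[0.5867·6.9224 + 0.4133·20.3525] = 11.4436
Node 0 (S = 30): V_0 = 1/1.09·[0.5867·2.6250 + 0.4133·11.4436] = 5.7523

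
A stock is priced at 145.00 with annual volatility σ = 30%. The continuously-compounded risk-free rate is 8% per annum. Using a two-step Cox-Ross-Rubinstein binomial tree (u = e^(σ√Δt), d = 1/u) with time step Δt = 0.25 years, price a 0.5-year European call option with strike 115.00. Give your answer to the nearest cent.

CRR parameters: u = e^(σ√Δt) = e^(0.3·√0.25) = 1.1618, d = 1/u = 0.8607
Per-period rate: rΔt = 0.08·0.25 = 0.02, so R = e^0.02 = 1.0202
Risk-neutral probability p = (e^0.02 − 0.8607)/(1.1618 − 0.8607) = 0.1595/0.3011 = 0.5297
Terminal stock prices: S_uu = 195.7, S_ud = 145, S_dd = 107.4
Terminal payoffs (S − K): max(80.73, 0) = 80.73, max(30, 0) = 30, max(-7.581, 0) = 0
Node u (S = 168.5): V_u = e^(−0.02)·[0.5297·80.7295 + 0.4703·30.0000] = 55.7431
Node d (S = 124.8): V_d = e^(−0.02)·[0.5297·30.0000 + 0.4703·0.0000] = 15.5750
Node 0 (S = 145): V_0 = e^(−0.02)·[0.5297·55.7431 + 0.4703·15.5750] = 36.1206

36.12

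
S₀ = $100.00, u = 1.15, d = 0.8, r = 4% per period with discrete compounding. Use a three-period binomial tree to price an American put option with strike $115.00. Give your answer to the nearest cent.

Risk-neutral probability p = (1 + 0.04 − 0.8)/(1.15 − 0.8) = 0.2400/0.3500 = 0.6857
Terminal stock prices: S_uuu = 152.1, S_uud = 105.8, S_udd = 73.6, S_ddd = 51.2
Terminal payoffs (K − S): max(-37.09, 0) = 0, max(9.2, 0) = 9.2, max(41.4, 0) = 41.4, max(63.8, 0) = 63.8
Node uu (S = 132.2): continuation = 1/1.04·[0.6857·0.0000 + 0.3143·9.2000] = 2.7802; exercise value = 0.0000 ≤ continuation, so V_uu = 2.7802
Node ud (S = 92): continuation = 1/1.04·[0.6857·9.2000 + 0.3143·41.4000] = 18.5769; exercise value = 23.0000 > continuation, so V_ud = 23.0000 (exercise)
Node dd (S = 64): continuation = 1/1.04·[0.6857·41.4000 + 0.3143·63.8000] = 46.5769; exercise value = 51.0000 > continuation, so V_dd = 51.0000 (exercise)
Node u (S = 115): continuation = 1/1.04·[0.6857·2.7802 + 0.3143·23.0000] = 8.7837; exercise value = 0.0000 ≤ continuation, so V_u = 8.7837
Node d (S = 80): continuation = 1/1.04·[0.6857·23.0000 + 0.3143·51.0000] = 30.5769; exercise value = 35.0000 > continuation, so V_d = 35.0000 (exercise)
Node 0 (S = 100): continuation = 1/1.04·[0.6857·8.7837 + 0.3143·35.0000] = 16.3683; exercise value = 15.0000 ≤ continuation, so V_0 = 16.3683

$16.37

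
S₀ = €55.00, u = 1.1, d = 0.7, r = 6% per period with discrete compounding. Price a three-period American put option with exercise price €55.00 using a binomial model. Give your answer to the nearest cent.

Risk-neutral probability p = (1 + 0.06 − 0.7)/(1.1 − 0.7) = 0.3600/0.4000 = 0.9000
Terminal stock prices: S_uuu = 73.21, S_uud = 46.59, S_udd = 29.64, S_ddd = 18.86
Terminal payoffs (K − S): max(-18.21, 0) = 0, max(8.415, 0) = 8.415, max(25.36, 0) = 25.36, max(36.14, 0) = 36.14
Node uu (S = 66.55): continuation = 1/1.06·[0.9000·0.0000 + 0.1000·8.4150] = 0.7939; exercise value = 0.0000 ≤ continuation, so V_uu = 0.7939
Node ud (S = 42.35): continuation = 1/1.06·[0.9000·8.4150 + 0.1000·25.3550] = 9.5368; exercise value = 12.6500 > continuation, so V_ud = 12.6500 (exercise)
Node dd (S = 26.95): continuation = 1/1.06·[0.9000·25.3550 + 0.1000·36.1350] = 24.9368; exercise value = 28.0500 > continuation, so V_dd = 28.0500 (exercise)
Node u (S = 60.5): continuation = 1/1.06·[0.9000·0.7939 + 0.1000·12.6500] = 1.8674; exercise value = 0.0000 ≤ continuation, so V_u = 1.8674
Node d (S = 38.5): continuation = 1/1.06·[0.9000·12.6500 + 0.1000·28.0500] = 13.3868; exercise value = 16.5000 > continuation, so V_d = 16.5000 (exercise)
Node 0 (S = 55): continuation = 1/1.06·[0.9000·1.8674 + 0.1000·16.5000] = 3.1422; exercise value = 0.0000 ≤ continuation, so V_0 = 3.1422

€3.14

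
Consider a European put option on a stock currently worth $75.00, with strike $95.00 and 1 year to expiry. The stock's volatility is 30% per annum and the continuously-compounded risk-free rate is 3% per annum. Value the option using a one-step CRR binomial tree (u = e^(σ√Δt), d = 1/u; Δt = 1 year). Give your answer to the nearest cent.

$20.07

CRR parameters: u = e^(σ√Δt) = e^(0.3·√1) = 1.3499, d = 1/u = 0.7408
Per-period rate: rΔt = 0.03·1 = 0.03, so R = e^0.03 = 1.0305
Risk-neutral probability p = (e^0.03 − 0.7408)/(1.3499 − 0.7408) = 0.2896/0.6090 = 0.4756
Terminal stock prices: S_u = 101.2, S_d = 55.56
Terminal payoffs (K − S): max(-6.239, 0) = 0, max(39.44, 0) = 39.44
Node 0 (S = 75): V_0 = e^(−0.03)·[0.4756·0.0000 + 0.5244·39.4386] = 20.0719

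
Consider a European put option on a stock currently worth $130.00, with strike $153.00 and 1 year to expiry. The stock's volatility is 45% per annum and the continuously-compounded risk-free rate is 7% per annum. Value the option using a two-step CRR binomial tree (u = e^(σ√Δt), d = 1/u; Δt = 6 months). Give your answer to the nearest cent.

CRR parameters: u = e^(σ√Δt) = e^(0.45·√0.5) = 1.3746, d = 1/u = 0.7275
Per-period rate: rΔt = 0.07·0.5 = 0.035, so R = e^0.035 = 1.0356
Risk-neutral probability p = (e^0.035 − 0.7275)/(1.3746 − 0.7275) = 0.3082/0.6472 = 0.4762
Terminal stock prices: S_uu = 245.7, S_ud = 130, S_dd = 68.8
Terminal payoffs (K − S): max(-92.66, 0) = 0, max(23, 0) = 23, max(84.2, 0) = 84.2
Node u (S = 178.7): V_u = e^(−0.035)·[0.4762·0.0000 + 0.5238·23.0000] = 11.6341
Node d (S = 94.57): V_d = e^(−0.035)·[0.4762·23.0000 + 0.5238·84.2045] = 53.1680
Node 0 (S = 130): V_0 = e^(−0.035)·[0.4762·11.6341 + 0.5238·53.1680] = 32.2430

$32.24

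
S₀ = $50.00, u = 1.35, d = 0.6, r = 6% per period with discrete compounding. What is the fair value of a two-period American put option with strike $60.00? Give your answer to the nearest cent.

$15.06

Risk-neutral probability p = (1 + 0.06 − 0.6)/(1.35 − 0.6) = 0.4600/0.7500 = 0.6133
Terminal stock prices: S_uu = 91.13, S_ud = 40.5, S_dd = 18
Terminal payoffs (K − S): max(-31.13, 0) = 0, max(19.5, 0) = 19.5, max(42, 0) = 42
Node u (S = 67.5): continuation = 1/1.06·[0.6133·0.0000 + 0.3867·19.5000] = 7.1132; exercise value = 0.0000 ≤ continuation, so V_u = 7.1132
Node d (S = 30): continuation = 1/1.06·[0.6133·19.5000 + 0.3867·42.0000] = 26.6038; exercise value = 30.0000 > continuation, so V_d = 30.0000 (exercise)
Node 0 (S = 50): continuation = 1/1.06·[0.6133·7.1132 + 0.3867·30.0000] = 15.0592; exercise value = 10.0000 ≤ continuation, so V_0 = 15.0592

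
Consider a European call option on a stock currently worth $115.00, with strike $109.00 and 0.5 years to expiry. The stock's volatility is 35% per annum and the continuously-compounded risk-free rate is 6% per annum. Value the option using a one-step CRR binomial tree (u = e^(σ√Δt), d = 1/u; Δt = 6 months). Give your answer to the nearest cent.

$18.56

CRR parameters: u = e^(σ√Δt) = e^(0.35·√0.5) = 1.2808, d = 1/u = 0.7808
Per-period rate: rΔt = 0.06·0.5 = 0.03, so R = e^0.03 = 1.0305
Risk-neutral probability p = (e^0.03 − 0.7808)/(1.2808 − 0.7808) = 0.2497/0.5000 = 0.4993
Terminal stock prices: S_u = 147.3, S_d = 89.79
Terminal payoffs (S − K): max(38.29, 0) = 38.29, max(-19.21, 0) = 0
Node 0 (S = 115): V_0 = e^(−0.03)·[0.4993·38.2924 + 0.5007·0.0000] = 18.5560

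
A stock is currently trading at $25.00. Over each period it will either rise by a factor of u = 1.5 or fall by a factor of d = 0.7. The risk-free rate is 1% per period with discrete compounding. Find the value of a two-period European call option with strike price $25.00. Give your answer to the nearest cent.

Risk-neutral probability p = (1 + 0.01 − 0.7)/(1.5 − 0.7) = 0.3100/0.8000 = 0.3875
Terminal stock prices: S_uu = 56.25, S_ud = 26.25, S_dd = 12.25
Terminal payoffs (S − K): max(31.25, 0) = 31.25, max(1.25, 0) = 1.25, max(-12.75, 0) = 0
Node u (S = 37.5): V_u = 1/1.01·[0.3875·31.2500 + 0.6125·1.2500] = 12.7475
Node d (S = 17.5): V_d = 1/1.01·[0.3875·1.2500 + 0.6125·0.0000] = 0.4796
Node 0 (S = 25): V_0 = 1/1.01·[0.3875·12.7475 + 0.6125·0.4796] = 5.1816

$5.18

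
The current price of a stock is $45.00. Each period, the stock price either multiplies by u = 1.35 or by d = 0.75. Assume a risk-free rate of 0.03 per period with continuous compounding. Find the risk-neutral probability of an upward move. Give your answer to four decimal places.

p = 0.4674

Risk-neutral probability p = (e^0.03 − 0.75)/(1.35 − 0.75) = 0.2805/0.6000 = 0.4674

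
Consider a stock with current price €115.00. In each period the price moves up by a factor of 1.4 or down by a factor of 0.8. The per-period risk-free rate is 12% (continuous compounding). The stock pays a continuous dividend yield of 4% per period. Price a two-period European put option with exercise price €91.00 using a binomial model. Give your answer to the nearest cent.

€3.81

Per-period risk-free factor R = e^0.12 = 1.1275; dividend-adjusted growth = e^(0.12−0.04) = 1.0833.
Risk-neutral probability p = (1.0833 − 0.8)/(1.4 − 0.8) = 0.2833/0.6000 = 0.4721
Terminal stock prices: S_uu = 225.4, S_ud = 128.8, S_dd = 73.6
Terminal payoffs (K − S): max(-134.4, 0) = 0, max(-37.8, 0) = 0, max(17.4, 0) = 17.4
Node u (S = 161): V_u = e^(−0.12)·[0.4721·0.0000 + 0.5279·0.0000] = 0.0000
Node d (S = 92): V_d = e^(−0.12)·[0.4721·0.0000 + 0.5279·17.4000] = 8.1461
Node 0 (S = 115): V_0 = e^(−0.12)·[0.4721·0.0000 + 0.5279·8.1461] = 3.8137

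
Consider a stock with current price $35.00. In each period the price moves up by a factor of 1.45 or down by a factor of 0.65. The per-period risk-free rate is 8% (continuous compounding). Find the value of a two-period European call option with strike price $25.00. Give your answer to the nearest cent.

Risk-neutral probability p = (e^0.08 − 0.65)/(1.45 − 0.65) = 0.4333/0.8000 = 0.5416
Terminal stock prices: S_uu = 73.59, S_ud = 32.99, S_dd = 14.79
Terminal payoffs (S − K): max(48.59, 0) = 48.59, max(7.988, 0) = 7.988, max(-10.21, 0) = 0
Node u (S = 50.75): V_u = e^(−0.08)·[0.5416·48.5875 + 0.4584·7.9875] = 27.6721
Node d (S = 22.75): V_d = e^(−0.08)·[0.5416·7.9875 + 0.4584·0.0000] = 3.9935
Node 0 (S = 35): V_0 = e^(−0.08)·[0.5416·27.6721 + 0.4584·3.9935] = 15.5250

$15.52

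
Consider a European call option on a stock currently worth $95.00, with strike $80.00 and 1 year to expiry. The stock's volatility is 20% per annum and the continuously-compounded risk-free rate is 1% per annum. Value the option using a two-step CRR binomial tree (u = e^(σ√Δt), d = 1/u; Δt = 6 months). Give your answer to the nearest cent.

$18.03

CRR parameters: u = e^(σ√Δt) = e^(0.2·√0.5) = 1.1519, d = 1/u = 0.8681
Per-period rate: rΔt = 0.01·0.5 = 0.005, so R = e^0.005 = 1.0050
Risk-neutral probability p = (e^0.005 − 0.8681)/(1.1519 − 0.8681) = 0.1369/0.2838 = 0.4824
Terminal stock prices: S_uu = 126.1, S_ud = 95, S_dd = 71.6
Terminal payoffs (S − K): max(46.06, 0) = 46.06, max(15, 0) = 15, max(-8.404, 0) = 0
Node u (S = 109.4): V_u = e^(−0.005)·[0.4824·46.0552 + 0.5176·15.0000] = 29.8304
Node d (S = 82.47): V_d = e^(−0.005)·[0.4824·15.0000 + 0.5176·0.0000] = 7.1994
Node 0 (S = 95): V_0 = e^(−0.005)·[0.4824·29.8304 + 0.5176·7.1994] = 18.0255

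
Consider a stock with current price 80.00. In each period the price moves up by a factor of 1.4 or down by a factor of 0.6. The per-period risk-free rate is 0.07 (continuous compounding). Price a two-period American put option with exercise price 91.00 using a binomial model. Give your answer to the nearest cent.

21.42

Risk-neutral probability p = (e^0.07 − 0.6)/(1.4 − 0.6) = 0.4725/0.8000 = 0.5906
Terminal stock prices: S_uu = 156.8, S_ud = 67.2, S_dd = 28.8
Terminal payoffs (K − S): max(-65.8, 0) = 0, max(23.8, 0) = 23.8, max(62.2, 0) = 62.2
Node u (S = 112): continuation = e^(−0.07)·[0.5906·0.0000 + 0.4094·23.8000] = 9.0842; exercise value = 0.0000 ≤ continuation, so V_u = 9.0842
Node d (S = 48): continuation = e^(−0.07)·[0.5906·23.8000 + 0.4094·62.2000] = 36.8478; exercise value = 43.0000 > continuation, so V_d = 43.0000 (exercise)
Node 0 (S = 80): continuation = e^(−0.07)·[0.5906·9.0842 + 0.4094·43.0000] = 21.4153; exercise value = 11.0000 ≤ continuation, so V_0 = 21.4153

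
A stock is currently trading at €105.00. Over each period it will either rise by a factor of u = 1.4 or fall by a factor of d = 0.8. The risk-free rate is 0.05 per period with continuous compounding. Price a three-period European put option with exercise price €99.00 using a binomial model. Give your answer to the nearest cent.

€9.44

Risk-neutral probability p = (e^0.05 − 0.8)/(1.4 − 0.8) = 0.2513/0.6000 = 0.4188
Terminal stock prices: S_uuu = 288.1, S_uud = 164.6, S_udd = 94.08, S_ddd = 53.76
Terminal payoffs (K − S): max(-189.1, 0) = 0, max(-65.64, 0) = 0, max(4.92, 0) = 4.92, max(45.24, 0) = 45.24
Node uu (S = 205.8): V_uu = e^(−0.05)·[0.4188·0.0000 + 0.5812·0.0000] = 0.0000
Node ud (S = 117.6): V_ud = e^(−0.05)·[0.4188·0.0000 + 0.5812·4.9200] = 2.7201
Node dd (S = 67.2): V_dd = e^(−0.05)·[0.4188·4.9200 + 0.5812·45.2400] = 26.9717
Node u (S = 147): V_u = e^(−0.05)·[0.4188·0.0000 + 0.5812·2.7201] = 1.5039
Node d (S = 84): V_d = e^(−0.05)·[0.4188·2.7201 + 0.5812·26.9717] = 15.9954
Node 0 (S = 105): V_0 = e^(−0.05)·[0.4188·1.5039 + 0.5812·15.9954] = 9.4424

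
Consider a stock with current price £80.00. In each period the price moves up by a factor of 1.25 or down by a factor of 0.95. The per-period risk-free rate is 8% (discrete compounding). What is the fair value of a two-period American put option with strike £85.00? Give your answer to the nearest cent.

Risk-neutral probability p = (1 + 0.08 − 0.95)/(1.25 − 0.95) = 0.1300/0.3000 = 0.4333
Terminal stock prices: S_uu = 125, S_ud = 95, S_dd = 72.2
Terminal payoffs (K − S): max(-40, 0) = 0, max(-10, 0) = 0, max(12.8, 0) = 12.8
Node u (S = 100): continuation = 1/1.08·[0.4333·0.0000 + 0.5667·0.0000] = 0.0000; exercise value = 0.0000 ≤ continuation, so V_u = 0.0000
Node d (S = 76): continuation = 1/1.08·[0.4333·0.0000 + 0.5667·12.8000] = 6.7160; exercise value = 9.0000 > continuation, so V_d = 9.0000 (exercise)
Node 0 (S = 80): continuation = 1/1.08·[0.4333·0.0000 + 0.5667·9.0000] = 4.7222; exercise value = 5.0000 > continuation, so V_0 = 5.0000 (exercise)

£5.00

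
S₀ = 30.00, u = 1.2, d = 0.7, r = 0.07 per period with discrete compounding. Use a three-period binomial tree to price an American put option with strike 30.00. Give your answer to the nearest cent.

Risk-neutral probability p = (1 + 0.07 − 0.7)/(1.2 − 0.7) = 0.3700/0.5000 = 0.7400
Terminal stock prices: S_uuu = 51.84, S_uud = 30.24, S_udd = 17.64, S_ddd = 10.29
Terminal payoffs (K − S): max(-21.84, 0) = 0, max(-0.24, 0) = 0, max(12.36, 0) = 12.36, max(19.71, 0) = 19.71
Node uu (S = 43.2): continuation = 1/1.07·[0.7400·0.0000 + 0.2600·0.0000] = 0.0000; exercise value = 0.0000 ≤ continuation, so V_uu = 0.0000
Node ud (S = 25.2): continuation = 1/1.07·[0.7400·0.0000 + 0.2600·12.3600] = 3.0034; exercise value = 4.8000 > continuation, so V_ud = 4.8000 (exercise)
Node dd (S = 14.7): continuation = 1/1.07·[0.7400·12.3600 + 0.2600·19.7100] = 13.3374; exercise value = 15.3000 > continuation, so V_dd = 15.3000 (exercise)
Node u (S = 36): continuation = 1/1.07·[0.7400·0.0000 + 0.2600·4.8000] = 1.1664; exercise value = 0.0000 ≤ continuation, so V_u = 1.1664
Node d (S = 21): continuation = 1/1.07·[0.7400·4.8000 + 0.2600·15.3000] = 7.0374; exercise value = 9.0000 > continuation, so V_d = 9.0000 (exercise)
Node 0 (S = 30): continuation = 1/1.07·[0.7400·1.1664 + 0.2600·9.0000] = 2.9936; exercise value = 0.0000 ≤ continuation, so V_0 = 2.9936

2.99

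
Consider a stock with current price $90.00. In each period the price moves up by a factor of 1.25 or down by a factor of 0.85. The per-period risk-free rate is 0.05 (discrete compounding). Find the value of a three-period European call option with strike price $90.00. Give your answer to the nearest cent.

Risk-neutral probability p = (1 + 0.05 − 0.85)/(1.25 − 0.85) = 0.2000/0.4000 = 0.5000
Terminal stock prices: S_uuu = 175.8, S_uud = 119.5, S_udd = 81.28, S_ddd = 55.27
Terminal payoffs (S − K): max(85.78, 0) = 85.78, max(29.53, 0) = 29.53, max(-8.719, 0) = 0, max(-34.73, 0) = 0
Node uu (S = 140.6): V_uu = 1/1.05·[0.5000·85.7812 + 0.5000·29.5312] = 54.9107
Node ud (S = 95.62): V_ud = 1/1.05·[0.5000·29.5312 + 0.5000·0.0000] = 14.0625
Node dd (S = 65.02): V_dd = 1/1.05·[0.5000·0.0000 + 0.5000·0.0000] = 0.0000
Node u (S = 112.5): V_u = 1/1.05·[0.5000·54.9107 + 0.5000·14.0625] = 32.8444
Node d (S = 76.5): V_d = 1/1.05·[0.5000·14.0625 + 0.5000·0.0000] = 6.6964
Node 0 (S = 90): V_0 = 1/1.05·[0.5000·32.8444 + 0.5000·6.6964] = 18.8290

$18.83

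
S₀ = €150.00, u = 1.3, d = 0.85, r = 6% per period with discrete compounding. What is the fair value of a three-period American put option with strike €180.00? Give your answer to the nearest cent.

Risk-neutral probability p = (1 + 0.06 − 0.85)/(1.3 − 0.85) = 0.2100/0.4500 = 0.4667
Terminal stock prices: S_uuu = 329.6, S_uud = 215.5, S_udd = 140.9, S_ddd = 92.12
Terminal payoffs (K − S): max(-149.6, 0) = 0, max(-35.48, 0) = 0, max(39.11, 0) = 39.11, max(87.88, 0) = 87.88
Node uu (S = 253.5): continuation = 1/1.06·[0.4667·0.0000 + 0.5333·0.0000] = 0.0000; exercise value = 0.0000 ≤ continuation, so V_uu = 0.0000
Node ud (S = 165.8): continuation = 1/1.06·[0.4667·0.0000 + 0.5333·39.1125] = 19.6792; exercise value = 14.2500 ≤ continuation, so V_ud = 19.6792
Node dd (S = 108.4): continuation = 1/1.06·[0.4667·39.1125 + 0.5333·87.8813] = 61.4363; exercise value = 71.6250 > continuation, so V_dd = 71.6250 (exercise)
Node u (S = 195): continuation = 1/1.06·[0.4667·0.0000 + 0.5333·19.6792] = 9.9015; exercise value = 0.0000 ≤ continuation, so V_u = 9.9015
Node d (S = 127.5): continuation = 1/1.06·[0.4667·19.6792 + 0.5333·71.6250] = 44.7016; exercise value = 52.5000 > continuation, so V_d = 52.5000 (exercise)
Node 0 (S = 150): continuation = 1/1.06·[0.4667·9.9015 + 0.5333·52.5000] = 30.7742; exercise value = 30.0000 ≤ continuation, so V_0 = 30.7742

€30.77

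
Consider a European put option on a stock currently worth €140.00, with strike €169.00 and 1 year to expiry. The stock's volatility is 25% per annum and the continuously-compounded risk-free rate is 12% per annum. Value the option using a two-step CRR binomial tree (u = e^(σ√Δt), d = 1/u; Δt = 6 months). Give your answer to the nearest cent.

€20.58

CRR parameters: u = e^(σ√Δt) = e^(0.25·√0.5) = 1.1934, d = 1/u = 0.8380
Per-period rate: rΔt = 0.12·0.5 = 0.06, so R = e^0.06 = 1.0618
Risk-neutral probability p = (e^0.06 − 0.8380)/(1.1934 − 0.8380) = 0.2239/0.3554 = 0.6299
Terminal stock prices: S_uu = 199.4, S_ud = 140, S_dd = 98.31
Terminal payoffs (K − S): max(-30.38, 0) = 0, max(29, 0) = 29, max(70.69, 0) = 70.69
Node u (S = 167.1): V_u = e^(−0.06)·[0.6299·0.0000 + 0.3701·29.0000] = 10.1075
Node d (S = 117.3): V_d = e^(−0.06)·[0.6299·29.0000 + 0.3701·70.6936] = 41.8428
Node 0 (S = 140): V_0 = e^(−0.06)·[0.6299·10.1075 + 0.3701·41.8428] = 20.5798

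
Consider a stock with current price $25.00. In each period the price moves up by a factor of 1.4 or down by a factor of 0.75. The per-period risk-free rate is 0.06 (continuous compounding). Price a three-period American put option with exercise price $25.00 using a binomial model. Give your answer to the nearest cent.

$3.78

Risk-neutral probability p = (e^0.06 − 0.75)/(1.4 − 0.75) = 0.3118/0.6500 = 0.4797
Terminal stock prices: S_uuu = 68.6, S_uud = 36.75, S_udd = 19.69, S_ddd = 10.55
Terminal payoffs (K − S): max(-43.6, 0) = 0, max(-11.75, 0) = 0, max(5.312, 0) = 5.312, max(14.45, 0) = 14.45
Node uu (S = 49): continuation = e^(−0.06)·[0.4797·0.0000 + 0.5203·0.0000] = 0.0000; exercise value = 0.0000 ≤ continuation, so V_uu = 0.0000
Node ud (S = 26.25): continuation = e^(−0.06)·[0.4797·0.0000 + 0.5203·5.3125] = 2.6029; exercise value = 0.0000 ≤ continuation, so V_ud = 2.6029
Node dd (S = 14.06): continuation = e^(−0.06)·[0.4797·5.3125 + 0.5203·14.4531] = 9.4816; exercise value = 10.9375 > continuation, so V_dd = 10.9375 (exercise)
Node u (S = 35): continuation = e^(−0.06)·[0.4797·0.0000 + 0.5203·2.6029] = 1.2753; exercise value = 0.0000 ≤ continuation, so V_u = 1.2753
Node d (S = 18.75): continuation = e^(−0.06)·[0.4797·2.6029 + 0.5203·10.9375] = 6.5349; exercise value = 6.2500 ≤ continuation, so V_d = 6.5349
Node 0 (S = 25): continuation = e^(−0.06)·[0.4797·1.2753 + 0.5203·6.5349] = 3.7780; exercise value = 0.0000 ≤ continuation, so V_0 = 3.7780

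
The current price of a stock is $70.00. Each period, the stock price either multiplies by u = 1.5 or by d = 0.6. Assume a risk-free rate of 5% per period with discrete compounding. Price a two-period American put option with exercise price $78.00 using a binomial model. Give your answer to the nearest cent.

$20.54

Risk-neutral probability p = (1 + 0.05 − 0.6)/(1.5 − 0.6) = 0.4500/0.9000 = 0.5000
Terminal stock prices: S_uu = 157.5, S_ud = 63, S_dd = 25.2
Terminal payoffs (K − S): max(-79.5, 0) = 0, max(15, 0) = 15, max(52.8, 0) = 52.8
Node u (S = 105): continuation = 1/1.05·[0.5000·0.0000 + 0.5000·15.0000] = 7.1429; exercise value = 0.0000 ≤ continuation, so V_u = 7.1429
Node d (S = 42): continuation = 1/1.05·[0.5000·15.0000 + 0.5000·52.8000] = 32.2857; exercise value = 36.0000 > continuation, so V_d = 36.0000 (exercise)
Node 0 (S = 70): continuation = 1/1.05·[0.5000·7.1429 + 0.5000·36.0000] = 20.5442; exercise value = 8.0000 ≤ continuation, so V_0 = 20.5442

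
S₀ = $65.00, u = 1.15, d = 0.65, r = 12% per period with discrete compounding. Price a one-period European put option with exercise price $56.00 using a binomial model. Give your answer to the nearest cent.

Risk-neutral probability p = (1 + 0.12 − 0.65)/(1.15 − 0.65) = 0.4700/0.5000 = 0.9400
Terminal stock prices: S_u = 74.75, S_d = 42.25
Terminal payoffs (K − S): max(-18.75, 0) = 0, max(13.75, 0) = 13.75
Node 0 (S = 65): V_0 = 1/1.12·[0.9400·0.0000 + 0.0600·13.7500] = 0.7366

$0.74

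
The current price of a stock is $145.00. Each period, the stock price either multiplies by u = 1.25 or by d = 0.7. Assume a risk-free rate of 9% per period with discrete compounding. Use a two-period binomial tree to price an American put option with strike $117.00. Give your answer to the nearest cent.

Risk-neutral probability p = (1 + 0.09 − 0.7)/(1.25 − 0.7) = 0.3900/0.5500 = 0.7091
Terminal stock prices: S_uu = 226.6, S_ud = 126.9, S_dd = 71.05
Terminal payoffs (K − S): max(-109.6, 0) = 0, max(-9.875, 0) = 0, max(45.95, 0) = 45.95
Node u (S = 181.2): continuation = 1/1.09·[0.7091·0.0000 + 0.2909·0.0000] = 0.0000; exercise value = 0.0000 ≤ continuation, so V_u = 0.0000
Node d (S = 101.5): continuation = 1/1.09·[0.7091·0.0000 + 0.2909·45.9500] = 12.2636; exercise value = 15.5000 > continuation, so V_d = 15.5000 (exercise)
Node 0 (S = 145): continuation = 1/1.09·[0.7091·0.0000 + 0.2909·15.5000] = 4.1368; exercise value = 0.0000 ≤ continuation, so V_0 = 4.1368

$4.14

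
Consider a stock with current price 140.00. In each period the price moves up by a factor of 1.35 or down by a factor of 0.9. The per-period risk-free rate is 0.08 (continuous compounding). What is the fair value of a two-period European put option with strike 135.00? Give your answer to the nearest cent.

6.47

Risk-neutral probability p = (e^0.08 − 0.9)/(1.35 − 0.9) = 0.1833/0.4500 = 0.4073
Terminal stock prices: S_uu = 255.2, S_ud = 170.1, S_dd = 113.4
Terminal payoffs (K − S): max(-120.2, 0) = 0, max(-35.1, 0) = 0, max(21.6, 0) = 21.6
Node u (S = 189): V_u = e^(−0.08)·[0.4073·0.0000 + 0.5927·0.0000] = 0.0000
Node d (S = 126): V_d = e^(−0.08)·[0.4073·0.0000 + 0.5927·21.6000] = 11.8179
Node 0 (S = 140): V_0 = e^(−0.08)·[0.4073·0.0000 + 0.5927·11.8179] = 6.4659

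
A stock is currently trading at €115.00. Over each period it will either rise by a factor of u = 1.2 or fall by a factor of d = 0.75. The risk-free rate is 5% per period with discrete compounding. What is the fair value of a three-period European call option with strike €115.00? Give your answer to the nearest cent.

Risk-neutral probability p = (1 + 0.05 − 0.75)/(1.2 − 0.75) = 0.3000/0.4500 = 0.6667
Terminal stock prices: S_uuu = 198.7, S_uud = 124.2, S_udd = 77.62, S_ddd = 48.52
Terminal payoffs (S − K): max(83.72, 0) = 83.72, max(9.2, 0) = 9.2, max(-37.38, 0) = 0, max(-66.48, 0) = 0
Node uu (S = 165.6): V_uu = 1/1.05·[0.6667·83.7200 + 0.3333·9.2000] = 56.0762
Node ud (S = 103.5): V_ud = 1/1.05·[0.6667·9.2000 + 0.3333·0.0000] = 5.8413
Node dd (S = 64.69): V_dd = 1/1.05·[0.6667·0.0000 + 0.3333·0.0000] = 0.0000
Node u (S = 138): V_u = 1/1.05·[0.6667·56.0762 + 0.3333·5.8413] = 37.4583
Node d (S = 86.25): V_d = 1/1.05·[0.6667·5.8413 + 0.3333·0.0000] = 3.7087
Node 0 (S = 115): V_0 = 1/1.05·[0.6667·37.4583 + 0.3333·3.7087] = 24.9604

€24.96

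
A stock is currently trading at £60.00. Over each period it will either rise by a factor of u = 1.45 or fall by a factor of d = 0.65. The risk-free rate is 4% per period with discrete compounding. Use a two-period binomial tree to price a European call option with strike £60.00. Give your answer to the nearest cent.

Risk-neutral probability p = (1 + 0.04 − 0.65)/(1.45 − 0.65) = 0.3900/0.8000 = 0.4875
Terminal stock prices: S_uu = 126.2, S_ud = 56.55, S_dd = 25.35
Terminal payoffs (S − K): max(66.15, 0) = 66.15, max(-3.45, 0) = 0, max(-34.65, 0) = 0
Node u (S = 87): V_u = 1/1.04·[0.4875·66.1500 + 0.5125·0.0000] = 31.0078
Node d (S = 39): V_d = 1/1.04·[0.4875·0.0000 + 0.5125·0.0000] = 0.0000
Node 0 (S = 60): V_0 = 1/1.04·[0.4875·31.0078 + 0.5125·0.0000] = 14.5349

£14.53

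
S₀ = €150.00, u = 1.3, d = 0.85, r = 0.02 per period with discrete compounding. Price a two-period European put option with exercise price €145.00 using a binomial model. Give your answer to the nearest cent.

Risk-neutral probability p = (1 + 0.02 − 0.85)/(1.3 − 0.85) = 0.1700/0.4500 = 0.3778
Terminal stock prices: S_uu = 253.5, S_ud = 165.8, S_dd = 108.4
Terminal payoffs (K − S): max(-108.5, 0) = 0, max(-20.75, 0) = 0, max(36.63, 0) = 36.63
Node u (S = 195): V_u = 1/1.02·[0.3778·0.0000 + 0.6222·0.0000] = 0.0000
Node d (S = 127.5): V_d = 1/1.02·[0.3778·0.0000 + 0.6222·36.6250] = 22.3420
Node 0 (S = 150): V_0 = 1/1.02·[0.3778·0.0000 + 0.6222·22.3420] = 13.6291

€13.63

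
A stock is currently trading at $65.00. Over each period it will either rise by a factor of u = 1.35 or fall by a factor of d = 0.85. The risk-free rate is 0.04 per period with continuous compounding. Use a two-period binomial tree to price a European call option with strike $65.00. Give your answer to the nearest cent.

Risk-neutral probability p = (e^0.04 − 0.85)/(1.35 − 0.85) = 0.1908/0.5000 = 0.3816
Terminal stock prices: S_uu = 118.5, S_ud = 74.59, S_dd = 46.96
Terminal payoffs (S − K): max(53.46, 0) = 53.46, max(9.587, 0) = 9.587, max(-18.04, 0) = 0
Node u (S = 87.75): V_u = e^(−0.04)·[0.3816·53.4625 + 0.6184·9.5875] = 25.2987
Node d (S = 55.25): V_d = e^(−0.04)·[0.3816·9.5875 + 0.6184·0.0000] = 3.5153
Node 0 (S = 65): V_0 = e^(−0.04)·[0.3816·25.2987 + 0.6184·3.5153] = 11.3645

$11.36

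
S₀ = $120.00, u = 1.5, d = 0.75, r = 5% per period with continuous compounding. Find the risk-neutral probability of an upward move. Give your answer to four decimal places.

p = 0.4017

Risk-neutral probability p = (e^0.05 − 0.75)/(1.5 − 0.75) = 0.3013/0.7500 = 0.4017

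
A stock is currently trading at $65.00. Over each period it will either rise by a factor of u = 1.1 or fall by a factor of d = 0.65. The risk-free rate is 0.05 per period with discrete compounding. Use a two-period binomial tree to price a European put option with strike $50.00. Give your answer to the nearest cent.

Risk-neutral probability p = (1 + 0.05 − 0.65)/(1.1 − 0.65) = 0.4000/0.4500 = 0.8889
Terminal stock prices: S_uu = 78.65, S_ud = 46.48, S_dd = 27.46
Terminal payoffs (K − S): max(-28.65, 0) = 0, max(3.525, 0) = 3.525, max(22.54, 0) = 22.54
Node u (S = 71.5): V_u = 1/1.05·[0.8889·0.0000 + 0.1111·3.5250] = 0.3730
Node d (S = 42.25): V_d = 1/1.05·[0.8889·3.5250 + 0.1111·22.5375] = 5.3690
Node 0 (S = 65): V_0 = 1/1.05·[0.8889·0.3730 + 0.1111·5.3690] = 0.8839

$0.88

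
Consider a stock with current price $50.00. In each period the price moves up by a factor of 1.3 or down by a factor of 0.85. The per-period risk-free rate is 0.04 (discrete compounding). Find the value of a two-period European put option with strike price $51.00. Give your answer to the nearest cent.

$4.59

Risk-neutral probability p = (1 + 0.04 − 0.85)/(1.3 − 0.85) = 0.1900/0.4500 = 0.4222
Terminal stock prices: S_uu = 84.5, S_ud = 55.25, S_dd = 36.12
Terminal payoffs (K − S): max(-33.5, 0) = 0, max(-4.25, 0) = 0, max(14.88, 0) = 14.88
Node u (S = 65): V_u = 1/1.04·[0.4222·0.0000 + 0.5778·0.0000] = 0.0000
Node d (S = 42.5): V_d = 1/1.04·[0.4222·0.0000 + 0.5778·14.8750] = 8.2639
Node 0 (S = 50): V_0 = 1/1.04·[0.4222·0.0000 + 0.5778·8.2639] = 4.5910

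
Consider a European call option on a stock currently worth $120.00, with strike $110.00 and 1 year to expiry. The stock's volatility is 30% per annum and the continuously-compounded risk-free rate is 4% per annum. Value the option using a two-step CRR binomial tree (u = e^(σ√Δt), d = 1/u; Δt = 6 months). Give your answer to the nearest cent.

CRR parameters: u = e^(σ√Δt) = e^(0.3·√0.5) = 1.2363, d = 1/u = 0.8089
Per-period rate: rΔt = 0.04·0.5 = 0.02, so R = e^0.02 = 1.0202
Risk-neutral probability p = (e^0.02 − 0.8089)/(1.2363 − 0.8089) = 0.2113/0.4275 = 0.4944
Terminal stock prices: S_uu = 183.4, S_ud = 120, S_dd = 78.51
Terminal payoffs (S − K): max(73.42, 0) = 73.42, max(10, 0) = 10, max(-31.49, 0) = 0
Node u (S = 148.4): V_u = e^(−0.02)·[0.4944·73.4158 + 0.5056·10.0000] = 40.5355
Node d (S = 97.06): V_d = e^(−0.02)·[0.4944·10.0000 + 0.5056·0.0000] = 4.8463
Node 0 (S = 120): V_0 = e^(−0.02)·[0.4944·40.5355 + 0.5056·4.8463] = 22.0466

$22.05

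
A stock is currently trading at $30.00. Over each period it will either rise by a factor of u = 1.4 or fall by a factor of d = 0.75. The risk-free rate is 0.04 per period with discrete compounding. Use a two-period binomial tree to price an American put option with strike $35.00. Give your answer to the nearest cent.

$7.46

Risk-neutral probability p = (1 + 0.04 − 0.75)/(1.4 − 0.75) = 0.2900/0.6500 = 0.4462
Terminal stock prices: S_uu = 58.8, S_ud = 31.5, S_dd = 16.88
Terminal payoffs (K − S): max(-23.8, 0) = 0, max(3.5, 0) = 3.5, max(18.12, 0) = 18.12
Node u (S = 42): continuation = 1/1.04·[0.4462·0.0000 + 0.5538·3.5000] = 1.8639; exercise value = 0.0000 ≤ continuation, so V_u = 1.8639
Node d (S = 22.5): continuation = 1/1.04·[0.4462·3.5000 + 0.5538·18.1250] = 11.1538; exercise value = 12.5000 > continuation, so V_d = 12.5000 (exercise)
Node 0 (S = 30): continuation = 1/1.04·[0.4462·1.8639 + 0.5538·12.5000] = 7.4564; exercise value = 5.0000 ≤ continuation, so V_0 = 7.4564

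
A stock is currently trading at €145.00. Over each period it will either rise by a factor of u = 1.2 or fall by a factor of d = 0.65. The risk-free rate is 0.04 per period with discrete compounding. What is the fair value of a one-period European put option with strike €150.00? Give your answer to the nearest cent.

€15.59

Risk-neutral probability p = (1 + 0.04 − 0.65)/(1.2 − 0.65) = 0.3900/0.5500 = 0.7091
Terminal stock prices: S_u = 174, S_d = 94.25
Terminal payoffs (K − S): max(-24, 0) = 0, max(55.75, 0) = 55.75
Node 0 (S = 145): V_0 = 1/1.04·[0.7091·0.0000 + 0.2909·55.7500] = 15.5944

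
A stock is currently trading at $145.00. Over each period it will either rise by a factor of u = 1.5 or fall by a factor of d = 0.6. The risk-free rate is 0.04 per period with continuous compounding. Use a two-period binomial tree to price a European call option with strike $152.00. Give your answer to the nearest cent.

$38.59

Risk-neutral probability p = (e^0.04 − 0.6)/(1.5 − 0.6) = 0.4408/0.9000 = 0.4898
Terminal stock prices: S_uu = 326.2, S_ud = 130.5, S_dd = 52.2
Terminal payoffs (S − K): max(174.2, 0) = 174.2, max(-21.5, 0) = 0, max(-99.8, 0) = 0
Node u (S = 217.5): V_u = e^(−0.04)·[0.4898·174.2500 + 0.5102·0.0000] = 81.9994
Node d (S = 87): V_d = e^(−0.04)·[0.4898·0.0000 + 0.5102·0.0000] = 0.0000
Node 0 (S = 145): V_0 = e^(−0.04)·[0.4898·81.9994 + 0.5102·0.0000] = 38.5877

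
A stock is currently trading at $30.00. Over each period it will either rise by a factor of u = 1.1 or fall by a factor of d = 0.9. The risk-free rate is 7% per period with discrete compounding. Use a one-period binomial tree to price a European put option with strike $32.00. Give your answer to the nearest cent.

$0.70

Risk-neutral probability p = (1 + 0.07 − 0.9)/(1.1 − 0.9) = 0.1700/0.2000 = 0.8500
Terminal stock prices: S_u = 33, S_d = 27
Terminal payoffs (K − S): max(-1, 0) = 0, max(5, 0) = 5
Node 0 (S = 30): V_0 = 1/1.07·[0.8500·0.0000 + 0.1500·5.0000] = 0.7009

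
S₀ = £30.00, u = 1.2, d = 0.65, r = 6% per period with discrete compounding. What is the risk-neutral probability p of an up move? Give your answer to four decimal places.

p = 0.7455

Risk-neutral probability p = (1 + 0.06 − 0.65)/(1.2 − 0.65) = 0.4100/0.5500 = 0.7455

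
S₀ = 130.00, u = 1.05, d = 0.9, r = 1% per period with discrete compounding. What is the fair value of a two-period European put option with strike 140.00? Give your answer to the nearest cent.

Risk-neutral probability p = (1 + 0.01 − 0.9)/(1.05 − 0.9) = 0.1100/0.1500 = 0.7333
Terminal stock prices: S_uu = 143.3, S_ud = 122.9, S_dd = 105.3
Terminal payoffs (K − S): max(-3.325, 0) = 0, max(17.15, 0) = 17.15, max(34.7, 0) = 34.7
Node u (S = 136.5): V_u = 1/1.01·[0.7333·0.0000 + 0.2667·17.1500] = 4.5281
Node d (S = 117): V_d = 1/1.01·[0.7333·17.1500 + 0.2667·34.7000] = 21.6139
Node 0 (S = 130): V_0 = 1/1.01·[0.7333·4.5281 + 0.2667·21.6139] = 8.9943

8.99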